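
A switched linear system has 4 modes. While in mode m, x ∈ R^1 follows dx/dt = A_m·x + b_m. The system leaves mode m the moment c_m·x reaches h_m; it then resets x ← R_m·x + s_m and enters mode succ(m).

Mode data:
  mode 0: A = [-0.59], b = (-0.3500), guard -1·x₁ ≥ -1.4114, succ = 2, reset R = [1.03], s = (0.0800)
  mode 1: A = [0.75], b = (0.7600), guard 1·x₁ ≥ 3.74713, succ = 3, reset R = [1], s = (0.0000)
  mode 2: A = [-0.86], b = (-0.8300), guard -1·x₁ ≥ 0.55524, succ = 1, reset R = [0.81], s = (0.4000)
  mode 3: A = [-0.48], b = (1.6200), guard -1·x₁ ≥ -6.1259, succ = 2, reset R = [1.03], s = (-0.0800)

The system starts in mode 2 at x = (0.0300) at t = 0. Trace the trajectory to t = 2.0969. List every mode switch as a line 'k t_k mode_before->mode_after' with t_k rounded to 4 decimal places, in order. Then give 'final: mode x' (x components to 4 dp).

Mode 2: guard c·x = 0.5552 hit at Δt = 1.0314 (t = 1.0314), x⁻ = (-0.5552) → reset → x⁺ = (-0.0497), jump to mode 1
Mode 1: flow for 1.0655 to horizon, guard not reached → x = (1.1293)

1 1.0314 2->1
final: 1 1.1293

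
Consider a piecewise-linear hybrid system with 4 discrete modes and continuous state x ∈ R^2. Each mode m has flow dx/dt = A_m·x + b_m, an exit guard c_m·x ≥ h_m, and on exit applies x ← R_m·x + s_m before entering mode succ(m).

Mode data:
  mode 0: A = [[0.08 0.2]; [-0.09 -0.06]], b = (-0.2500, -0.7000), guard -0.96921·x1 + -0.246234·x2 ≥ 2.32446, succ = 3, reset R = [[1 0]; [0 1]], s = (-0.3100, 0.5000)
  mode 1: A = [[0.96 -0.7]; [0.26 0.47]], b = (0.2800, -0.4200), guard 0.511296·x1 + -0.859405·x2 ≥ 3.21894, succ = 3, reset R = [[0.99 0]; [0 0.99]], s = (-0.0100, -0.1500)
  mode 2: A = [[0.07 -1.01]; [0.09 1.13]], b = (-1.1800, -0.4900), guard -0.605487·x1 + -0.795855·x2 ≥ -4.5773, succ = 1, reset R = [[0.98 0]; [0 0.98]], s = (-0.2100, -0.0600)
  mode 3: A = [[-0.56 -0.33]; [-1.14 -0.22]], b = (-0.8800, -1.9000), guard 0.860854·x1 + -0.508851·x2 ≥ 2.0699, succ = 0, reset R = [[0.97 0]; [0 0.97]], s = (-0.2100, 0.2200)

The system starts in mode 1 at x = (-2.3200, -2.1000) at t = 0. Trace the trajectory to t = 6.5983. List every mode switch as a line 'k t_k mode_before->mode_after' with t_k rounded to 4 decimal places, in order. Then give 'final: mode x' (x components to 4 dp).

Mode 1: guard c·x = 3.2189 hit at Δt = 1.0576 (t = 1.0576), x⁻ = (-1.8560, -4.8498) → reset → x⁺ = (-1.8474, -4.9513), jump to mode 3
Mode 3: guard c·x = 2.0699 hit at Δt = 1.2601 (t = 2.3177), x⁻ = (-0.3367, -4.6375) → reset → x⁺ = (-0.5366, -4.2783), jump to mode 0
Mode 0: guard c·x = 2.3245 hit at Δt = 0.6007 (t = 2.9184), x⁻ = (-1.2570, -4.4924) → reset → x⁺ = (-1.5670, -3.9924), jump to mode 3
Mode 3: guard c·x = 2.0699 hit at Δt = 1.7101 (t = 4.6285), x⁻ = (-0.1326, -4.2920) → reset → x⁺ = (-0.3386, -3.9433), jump to mode 0
Mode 0: guard c·x = 2.3245 hit at Δt = 0.8570 (t = 5.4855), x⁻ = (-1.3138, -4.2687) → reset → x⁺ = (-1.6238, -3.7687), jump to mode 3
Mode 3: flow for 1.1128 to horizon, guard not reached → x = (-0.6163, -3.6496)

1 1.0576 1->3
2 2.3177 3->0
3 2.9184 0->3
4 4.6285 3->0
5 5.4855 0->3
final: 3 -0.6163 -3.6496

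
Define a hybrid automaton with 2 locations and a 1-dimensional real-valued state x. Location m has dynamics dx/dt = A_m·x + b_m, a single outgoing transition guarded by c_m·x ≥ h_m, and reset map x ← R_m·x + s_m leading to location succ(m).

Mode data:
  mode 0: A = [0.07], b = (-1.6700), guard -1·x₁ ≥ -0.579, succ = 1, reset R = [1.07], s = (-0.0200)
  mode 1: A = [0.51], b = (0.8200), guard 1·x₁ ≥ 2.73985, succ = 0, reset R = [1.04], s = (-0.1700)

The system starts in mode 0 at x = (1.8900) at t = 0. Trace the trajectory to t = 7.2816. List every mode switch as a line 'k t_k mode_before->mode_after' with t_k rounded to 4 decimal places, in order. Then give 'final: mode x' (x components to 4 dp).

1 0.8281 0->1
2 2.1572 1->0
3 3.5081 0->1
4 4.8373 1->0
5 6.1882 0->1
final: 1 2.2474

Mode 0: guard c·x = -0.5790 hit at Δt = 0.8281 (t = 0.8281), x⁻ = (0.5790) → reset → x⁺ = (0.5995), jump to mode 1
Mode 1: guard c·x = 2.7399 hit at Δt = 1.3291 (t = 2.1572), x⁻ = (2.7398) → reset → x⁺ = (2.6794), jump to mode 0
Mode 0: guard c·x = -0.5790 hit at Δt = 1.3509 (t = 3.5081), x⁻ = (0.5790) → reset → x⁺ = (0.5995), jump to mode 1
Mode 1: guard c·x = 2.7399 hit at Δt = 1.3291 (t = 4.8373), x⁻ = (2.7399) → reset → x⁺ = (2.6794), jump to mode 0
Mode 0: guard c·x = -0.5790 hit at Δt = 1.3509 (t = 6.1882), x⁻ = (0.5790) → reset → x⁺ = (0.5995), jump to mode 1
Mode 1: flow for 1.0934 to horizon, guard not reached → x = (2.2474)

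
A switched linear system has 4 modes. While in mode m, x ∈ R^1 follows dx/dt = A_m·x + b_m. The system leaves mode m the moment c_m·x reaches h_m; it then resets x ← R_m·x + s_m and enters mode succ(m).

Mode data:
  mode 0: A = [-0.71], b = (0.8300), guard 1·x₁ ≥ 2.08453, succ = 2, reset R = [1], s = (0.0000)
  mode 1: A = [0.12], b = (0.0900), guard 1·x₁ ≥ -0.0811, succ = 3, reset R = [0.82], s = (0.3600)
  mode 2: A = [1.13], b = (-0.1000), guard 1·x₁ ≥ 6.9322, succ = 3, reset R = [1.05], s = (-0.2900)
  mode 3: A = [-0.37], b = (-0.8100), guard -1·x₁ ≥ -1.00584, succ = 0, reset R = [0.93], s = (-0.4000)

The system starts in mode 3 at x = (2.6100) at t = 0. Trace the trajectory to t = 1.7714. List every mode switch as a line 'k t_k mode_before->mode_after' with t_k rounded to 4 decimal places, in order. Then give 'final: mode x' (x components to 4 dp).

1 1.0996 3->0
final: 0 0.7758

Mode 3: guard c·x = -1.0058 hit at Δt = 1.0996 (t = 1.0996), x⁻ = (1.0058) → reset → x⁺ = (0.5354), jump to mode 0
Mode 0: flow for 0.6718 to horizon, guard not reached → x = (0.7758)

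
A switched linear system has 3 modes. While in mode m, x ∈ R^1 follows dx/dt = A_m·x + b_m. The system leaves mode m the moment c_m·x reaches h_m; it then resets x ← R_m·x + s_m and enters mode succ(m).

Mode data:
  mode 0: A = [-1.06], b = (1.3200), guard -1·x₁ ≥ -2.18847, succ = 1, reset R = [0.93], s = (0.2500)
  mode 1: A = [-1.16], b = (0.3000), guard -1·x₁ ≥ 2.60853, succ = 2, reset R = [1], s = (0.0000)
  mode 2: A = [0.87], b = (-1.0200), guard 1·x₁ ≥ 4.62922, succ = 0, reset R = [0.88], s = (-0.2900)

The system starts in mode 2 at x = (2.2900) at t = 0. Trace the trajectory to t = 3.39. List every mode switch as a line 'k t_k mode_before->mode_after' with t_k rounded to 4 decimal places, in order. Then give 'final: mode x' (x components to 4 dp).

1 1.2979 2->0
2 2.2319 0->1
final: 1 0.7875

Mode 2: guard c·x = 4.6292 hit at Δt = 1.2979 (t = 1.2979), x⁻ = (4.6292) → reset → x⁺ = (3.7837), jump to mode 0
Mode 0: guard c·x = -2.1885 hit at Δt = 0.9340 (t = 2.2319), x⁻ = (2.1885) → reset → x⁺ = (2.2853), jump to mode 1
Mode 1: flow for 1.1581 to horizon, guard not reached → x = (0.7875)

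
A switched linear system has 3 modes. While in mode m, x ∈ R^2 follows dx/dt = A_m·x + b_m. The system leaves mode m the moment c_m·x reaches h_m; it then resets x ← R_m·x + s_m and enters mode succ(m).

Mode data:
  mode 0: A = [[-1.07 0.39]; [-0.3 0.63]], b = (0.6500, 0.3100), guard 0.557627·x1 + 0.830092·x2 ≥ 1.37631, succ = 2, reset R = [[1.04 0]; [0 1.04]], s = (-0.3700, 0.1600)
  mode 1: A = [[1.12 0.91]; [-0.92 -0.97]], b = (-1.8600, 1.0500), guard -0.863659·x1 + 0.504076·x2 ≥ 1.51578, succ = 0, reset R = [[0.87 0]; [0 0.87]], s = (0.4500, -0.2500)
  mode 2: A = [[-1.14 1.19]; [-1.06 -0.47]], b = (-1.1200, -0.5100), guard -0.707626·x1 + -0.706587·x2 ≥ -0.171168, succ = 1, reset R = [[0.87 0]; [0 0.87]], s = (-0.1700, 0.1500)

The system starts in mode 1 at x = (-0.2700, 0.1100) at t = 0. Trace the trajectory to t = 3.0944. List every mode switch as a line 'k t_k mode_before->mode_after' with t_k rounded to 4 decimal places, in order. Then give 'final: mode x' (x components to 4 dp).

Mode 1: guard c·x = 1.5158 hit at Δt = 0.4491 (t = 0.4491), x⁻ = (-1.3310, 0.7266) → reset → x⁺ = (-0.7080, 0.3821), jump to mode 0
Mode 0: guard c·x = 1.3763 hit at Δt = 1.1347 (t = 1.5838), x⁻ = (0.4570, 1.3510) → reset → x⁺ = (0.1053, 1.5651), jump to mode 2
Mode 2: guard c·x = -0.1712 hit at Δt = 1.1654 (t = 2.7492), x⁻ = (-0.1188, 0.3613) → reset → x⁺ = (-0.2734, 0.4643), jump to mode 1
Mode 1: flow for 0.3452 to horizon, guard not reached → x = (-0.9499, 0.8069)

1 0.4491 1->0
2 1.5838 0->2
3 2.7492 2->1
final: 1 -0.9499 0.8069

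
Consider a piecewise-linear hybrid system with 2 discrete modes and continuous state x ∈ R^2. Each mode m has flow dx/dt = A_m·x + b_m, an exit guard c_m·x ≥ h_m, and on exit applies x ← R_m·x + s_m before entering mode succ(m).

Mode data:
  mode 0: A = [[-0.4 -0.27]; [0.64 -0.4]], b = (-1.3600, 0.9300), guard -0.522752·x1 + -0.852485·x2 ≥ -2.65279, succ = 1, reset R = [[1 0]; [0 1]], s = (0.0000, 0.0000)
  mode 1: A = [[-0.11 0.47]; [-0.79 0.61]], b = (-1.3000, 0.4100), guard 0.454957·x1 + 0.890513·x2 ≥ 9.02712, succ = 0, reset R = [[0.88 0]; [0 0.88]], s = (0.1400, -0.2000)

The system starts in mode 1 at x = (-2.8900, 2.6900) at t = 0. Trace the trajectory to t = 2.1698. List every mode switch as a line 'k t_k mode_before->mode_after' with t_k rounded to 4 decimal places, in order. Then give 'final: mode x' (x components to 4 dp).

Mode 1: guard c·x = 9.0271 hit at Δt = 1.3200 (t = 1.3200), x⁻ = (-0.4503, 10.3670) → reset → x⁺ = (-0.2563, 8.9230), jump to mode 0
Mode 0: flow for 0.8498 to horizon, guard not reached → x = (-2.6314, 6.2707)

1 1.3200 1->0
final: 0 -2.6314 6.2707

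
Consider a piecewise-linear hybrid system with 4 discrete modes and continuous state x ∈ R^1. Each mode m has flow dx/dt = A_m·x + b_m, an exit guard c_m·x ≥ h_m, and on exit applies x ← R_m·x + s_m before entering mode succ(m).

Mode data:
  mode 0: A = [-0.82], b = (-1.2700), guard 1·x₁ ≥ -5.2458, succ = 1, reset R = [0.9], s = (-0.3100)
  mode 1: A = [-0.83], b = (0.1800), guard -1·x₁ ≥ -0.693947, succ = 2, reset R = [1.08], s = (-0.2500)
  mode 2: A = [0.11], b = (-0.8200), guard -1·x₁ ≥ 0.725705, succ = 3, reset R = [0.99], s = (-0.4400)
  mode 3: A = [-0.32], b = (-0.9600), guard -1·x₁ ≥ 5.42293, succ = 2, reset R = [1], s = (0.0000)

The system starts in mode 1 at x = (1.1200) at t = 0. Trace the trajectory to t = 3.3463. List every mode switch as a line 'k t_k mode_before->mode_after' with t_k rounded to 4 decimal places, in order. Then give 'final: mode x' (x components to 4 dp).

1 0.7689 1->2
2 2.2439 2->3
final: 3 -1.7059

Mode 1: guard c·x = -0.6939 hit at Δt = 0.7689 (t = 0.7689), x⁻ = (0.6939) → reset → x⁺ = (0.4995), jump to mode 2
Mode 2: guard c·x = 0.7257 hit at Δt = 1.4750 (t = 2.2439), x⁻ = (-0.7257) → reset → x⁺ = (-1.1584), jump to mode 3
Mode 3: flow for 1.1024 to horizon, guard not reached → x = (-1.7059)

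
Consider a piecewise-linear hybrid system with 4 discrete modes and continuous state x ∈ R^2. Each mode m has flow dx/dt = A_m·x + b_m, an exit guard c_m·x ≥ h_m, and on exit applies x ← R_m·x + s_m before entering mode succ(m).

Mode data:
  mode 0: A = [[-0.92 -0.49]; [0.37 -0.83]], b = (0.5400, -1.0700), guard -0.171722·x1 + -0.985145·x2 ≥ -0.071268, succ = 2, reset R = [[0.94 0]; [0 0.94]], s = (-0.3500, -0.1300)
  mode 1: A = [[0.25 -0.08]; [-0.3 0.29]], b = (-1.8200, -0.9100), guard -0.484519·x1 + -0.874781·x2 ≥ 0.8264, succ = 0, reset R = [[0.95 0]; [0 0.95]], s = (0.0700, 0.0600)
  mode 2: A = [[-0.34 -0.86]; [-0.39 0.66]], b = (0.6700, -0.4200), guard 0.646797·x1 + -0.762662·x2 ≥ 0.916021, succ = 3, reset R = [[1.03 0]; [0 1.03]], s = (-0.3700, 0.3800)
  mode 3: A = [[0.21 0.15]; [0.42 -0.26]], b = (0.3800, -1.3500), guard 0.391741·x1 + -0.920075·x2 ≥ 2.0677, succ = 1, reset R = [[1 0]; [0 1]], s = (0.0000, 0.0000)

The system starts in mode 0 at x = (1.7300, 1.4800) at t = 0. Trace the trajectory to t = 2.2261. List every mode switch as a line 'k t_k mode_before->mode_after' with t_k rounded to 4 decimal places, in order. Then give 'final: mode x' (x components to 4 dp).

1 1.3065 0->2
2 1.7605 2->3
final: 3 0.5716 -0.6991

Mode 0: guard c·x = -0.0713 hit at Δt = 1.3065 (t = 1.3065), x⁻ = (0.7590, -0.0600) → reset → x⁺ = (0.3634, -0.1864), jump to mode 2
Mode 2: guard c·x = 0.9160 hit at Δt = 0.4540 (t = 1.7605), x⁻ = (0.7288, -0.5830) → reset → x⁺ = (0.3807, -0.2205), jump to mode 3
Mode 3: flow for 0.4656 to horizon, guard not reached → x = (0.5716, -0.6991)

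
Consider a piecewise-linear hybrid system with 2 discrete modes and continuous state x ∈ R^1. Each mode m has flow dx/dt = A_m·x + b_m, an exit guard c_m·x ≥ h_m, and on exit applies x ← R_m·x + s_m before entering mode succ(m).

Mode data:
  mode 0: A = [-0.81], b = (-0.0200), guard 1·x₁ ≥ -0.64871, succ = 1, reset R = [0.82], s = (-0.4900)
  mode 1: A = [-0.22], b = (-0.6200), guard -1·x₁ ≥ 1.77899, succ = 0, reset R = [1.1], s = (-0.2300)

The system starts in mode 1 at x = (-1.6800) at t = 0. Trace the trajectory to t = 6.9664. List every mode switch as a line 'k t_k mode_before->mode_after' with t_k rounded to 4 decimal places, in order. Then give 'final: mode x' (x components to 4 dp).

1 0.4136 1->0
2 1.9478 0->1
3 4.4353 1->0
4 5.9695 0->1
final: 1 -1.3757

Mode 1: guard c·x = 1.7790 hit at Δt = 0.4136 (t = 0.4136), x⁻ = (-1.7790) → reset → x⁺ = (-2.1869), jump to mode 0
Mode 0: guard c·x = -0.6487 hit at Δt = 1.5342 (t = 1.9478), x⁻ = (-0.6487) → reset → x⁺ = (-1.0219), jump to mode 1
Mode 1: guard c·x = 1.7790 hit at Δt = 2.4875 (t = 4.4353), x⁻ = (-1.7790) → reset → x⁺ = (-2.1869), jump to mode 0
Mode 0: guard c·x = -0.6487 hit at Δt = 1.5342 (t = 5.9695), x⁻ = (-0.6487) → reset → x⁺ = (-1.0219), jump to mode 1
Mode 1: flow for 0.9969 to horizon, guard not reached → x = (-1.3757)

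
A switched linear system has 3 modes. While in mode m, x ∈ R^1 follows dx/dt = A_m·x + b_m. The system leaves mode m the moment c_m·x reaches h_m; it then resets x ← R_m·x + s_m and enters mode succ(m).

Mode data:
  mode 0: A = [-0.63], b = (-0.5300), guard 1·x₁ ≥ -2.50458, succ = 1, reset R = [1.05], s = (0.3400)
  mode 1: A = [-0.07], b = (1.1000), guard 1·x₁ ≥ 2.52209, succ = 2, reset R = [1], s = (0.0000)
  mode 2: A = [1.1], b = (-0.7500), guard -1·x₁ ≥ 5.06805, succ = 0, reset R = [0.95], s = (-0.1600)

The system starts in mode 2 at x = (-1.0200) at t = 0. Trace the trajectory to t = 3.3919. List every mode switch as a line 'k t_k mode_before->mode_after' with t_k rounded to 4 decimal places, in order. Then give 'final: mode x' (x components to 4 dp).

1 1.1068 2->0
2 2.5517 0->1
final: 1 -1.2614

Mode 2: guard c·x = 5.0681 hit at Δt = 1.1068 (t = 1.1068), x⁻ = (-5.0680) → reset → x⁺ = (-4.9746), jump to mode 0
Mode 0: guard c·x = -2.5046 hit at Δt = 1.4449 (t = 2.5517), x⁻ = (-2.5046) → reset → x⁺ = (-2.2898), jump to mode 1
Mode 1: flow for 0.8402 to horizon, guard not reached → x = (-1.2614)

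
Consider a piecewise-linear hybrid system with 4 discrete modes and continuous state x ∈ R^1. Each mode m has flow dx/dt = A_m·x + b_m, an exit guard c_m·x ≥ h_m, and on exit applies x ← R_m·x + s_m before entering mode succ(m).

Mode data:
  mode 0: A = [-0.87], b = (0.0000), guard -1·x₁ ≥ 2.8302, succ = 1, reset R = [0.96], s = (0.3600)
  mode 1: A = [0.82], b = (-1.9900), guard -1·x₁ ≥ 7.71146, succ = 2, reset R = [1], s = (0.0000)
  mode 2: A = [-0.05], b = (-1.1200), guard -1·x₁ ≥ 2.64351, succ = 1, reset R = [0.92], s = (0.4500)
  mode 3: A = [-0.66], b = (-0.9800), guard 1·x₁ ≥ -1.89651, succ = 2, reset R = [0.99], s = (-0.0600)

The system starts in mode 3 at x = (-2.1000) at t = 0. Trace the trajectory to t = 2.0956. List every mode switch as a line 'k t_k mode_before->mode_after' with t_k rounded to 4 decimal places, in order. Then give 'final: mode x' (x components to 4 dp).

Mode 3: guard c·x = -1.8965 hit at Δt = 0.6086 (t = 0.6086), x⁻ = (-1.8965) → reset → x⁺ = (-1.9375), jump to mode 2
Mode 2: guard c·x = 2.6435 hit at Δt = 0.7022 (t = 1.3108), x⁻ = (-2.6435) → reset → x⁺ = (-1.9820), jump to mode 1
Mode 1: flow for 0.7848 to horizon, guard not reached → x = (-5.9642)

1 0.6086 3->2
2 1.3108 2->1
final: 1 -5.9642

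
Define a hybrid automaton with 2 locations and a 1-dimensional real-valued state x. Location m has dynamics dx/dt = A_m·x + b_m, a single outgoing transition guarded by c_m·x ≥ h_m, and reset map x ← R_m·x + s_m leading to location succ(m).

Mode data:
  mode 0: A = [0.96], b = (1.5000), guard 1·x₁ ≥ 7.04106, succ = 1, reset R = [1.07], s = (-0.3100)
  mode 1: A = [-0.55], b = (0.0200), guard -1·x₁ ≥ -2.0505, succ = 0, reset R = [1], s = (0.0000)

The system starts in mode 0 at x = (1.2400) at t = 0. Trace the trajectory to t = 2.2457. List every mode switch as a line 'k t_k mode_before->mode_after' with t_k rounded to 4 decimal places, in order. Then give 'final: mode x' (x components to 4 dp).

Mode 0: guard c·x = 7.0411 hit at Δt = 1.1684 (t = 1.1684), x⁻ = (7.0411) → reset → x⁺ = (7.2239), jump to mode 1
Mode 1: flow for 1.0773 to horizon, guard not reached → x = (4.0106)

1 1.1684 0->1
final: 1 4.0106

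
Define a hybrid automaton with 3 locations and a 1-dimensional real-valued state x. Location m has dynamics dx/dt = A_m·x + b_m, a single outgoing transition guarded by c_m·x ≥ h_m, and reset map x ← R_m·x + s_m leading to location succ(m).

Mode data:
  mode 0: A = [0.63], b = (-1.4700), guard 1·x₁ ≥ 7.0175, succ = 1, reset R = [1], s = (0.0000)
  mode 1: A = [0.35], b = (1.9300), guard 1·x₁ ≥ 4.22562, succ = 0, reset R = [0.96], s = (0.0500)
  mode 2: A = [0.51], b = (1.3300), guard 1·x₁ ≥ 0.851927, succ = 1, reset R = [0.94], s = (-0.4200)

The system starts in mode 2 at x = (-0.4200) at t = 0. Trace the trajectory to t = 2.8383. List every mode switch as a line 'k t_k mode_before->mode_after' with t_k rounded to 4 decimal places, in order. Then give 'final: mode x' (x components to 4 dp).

Mode 2: guard c·x = 0.8519 hit at Δt = 0.8986 (t = 0.8986), x⁻ = (0.8519) → reset → x⁺ = (0.3808), jump to mode 1
Mode 1: guard c·x = 4.2256 hit at Δt = 1.4346 (t = 2.3332), x⁻ = (4.2256) → reset → x⁺ = (4.1066), jump to mode 0
Mode 0: flow for 0.5051 to horizon, guard not reached → x = (4.7710)

1 0.8986 2->1
2 2.3332 1->0
final: 0 4.7710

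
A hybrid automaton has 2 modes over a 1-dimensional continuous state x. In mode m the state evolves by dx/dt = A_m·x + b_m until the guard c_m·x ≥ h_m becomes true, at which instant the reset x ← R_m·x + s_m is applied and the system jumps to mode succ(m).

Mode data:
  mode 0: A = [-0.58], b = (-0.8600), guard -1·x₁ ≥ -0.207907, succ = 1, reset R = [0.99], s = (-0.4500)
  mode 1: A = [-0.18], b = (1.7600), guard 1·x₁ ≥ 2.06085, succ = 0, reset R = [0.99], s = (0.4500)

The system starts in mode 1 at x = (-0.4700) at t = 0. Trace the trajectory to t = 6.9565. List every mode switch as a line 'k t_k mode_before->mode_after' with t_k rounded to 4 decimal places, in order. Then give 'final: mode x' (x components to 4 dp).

Mode 1: guard c·x = 2.0608 hit at Δt = 1.5758 (t = 1.5758), x⁻ = (2.0609) → reset → x⁺ = (2.4902), jump to mode 0
Mode 0: guard c·x = -0.2079 hit at Δt = 1.4731 (t = 3.0489), x⁻ = (0.2079) → reset → x⁺ = (-0.2442), jump to mode 1
Mode 1: guard c·x = 2.0608 hit at Δt = 1.4520 (t = 4.5009), x⁻ = (2.0608) → reset → x⁺ = (2.4902), jump to mode 0
Mode 0: guard c·x = -0.2079 hit at Δt = 1.4731 (t = 5.9740), x⁻ = (0.2079) → reset → x⁺ = (-0.2442), jump to mode 1
Mode 1: flow for 0.9825 to horizon, guard not reached → x = (1.3803)

1 1.5758 1->0
2 3.0489 0->1
3 4.5009 1->0
4 5.9740 0->1
final: 1 1.3803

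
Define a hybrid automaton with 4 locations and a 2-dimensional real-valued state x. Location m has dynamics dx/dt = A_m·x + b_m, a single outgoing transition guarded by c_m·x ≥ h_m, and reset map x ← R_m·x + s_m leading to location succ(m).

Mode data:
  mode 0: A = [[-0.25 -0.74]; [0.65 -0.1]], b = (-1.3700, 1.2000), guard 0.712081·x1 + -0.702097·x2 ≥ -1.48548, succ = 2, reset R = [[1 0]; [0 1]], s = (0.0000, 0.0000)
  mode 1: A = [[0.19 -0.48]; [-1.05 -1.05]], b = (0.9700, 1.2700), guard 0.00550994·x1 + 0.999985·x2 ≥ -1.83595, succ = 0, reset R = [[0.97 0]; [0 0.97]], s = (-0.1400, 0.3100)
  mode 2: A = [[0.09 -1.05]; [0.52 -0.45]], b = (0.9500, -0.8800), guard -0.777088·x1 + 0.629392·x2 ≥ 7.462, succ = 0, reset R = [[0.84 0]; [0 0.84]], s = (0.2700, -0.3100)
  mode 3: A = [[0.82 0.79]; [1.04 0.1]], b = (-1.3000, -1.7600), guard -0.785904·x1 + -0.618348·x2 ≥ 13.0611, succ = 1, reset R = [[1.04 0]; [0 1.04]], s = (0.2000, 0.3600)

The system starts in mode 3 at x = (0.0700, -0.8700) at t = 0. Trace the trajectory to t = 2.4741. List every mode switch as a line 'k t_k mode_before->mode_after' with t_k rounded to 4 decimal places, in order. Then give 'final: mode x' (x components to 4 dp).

Mode 3: guard c·x = 13.0611 hit at Δt = 1.4459 (t = 1.4459), x⁻ = (-9.7187, -8.7703) → reset → x⁺ = (-9.9075, -8.7611), jump to mode 1
Mode 1: guard c·x = -1.8359 hit at Δt = 0.4242 (t = 1.8701), x⁻ = (-9.2423, -1.7851) → reset → x⁺ = (-9.1050, -1.4215), jump to mode 0
Mode 0: flow for 0.6040 to horizon, guard not reached → x = (-7.4709, -3.8154)

1 1.4459 3->1
2 1.8701 1->0
final: 0 -7.4709 -3.8154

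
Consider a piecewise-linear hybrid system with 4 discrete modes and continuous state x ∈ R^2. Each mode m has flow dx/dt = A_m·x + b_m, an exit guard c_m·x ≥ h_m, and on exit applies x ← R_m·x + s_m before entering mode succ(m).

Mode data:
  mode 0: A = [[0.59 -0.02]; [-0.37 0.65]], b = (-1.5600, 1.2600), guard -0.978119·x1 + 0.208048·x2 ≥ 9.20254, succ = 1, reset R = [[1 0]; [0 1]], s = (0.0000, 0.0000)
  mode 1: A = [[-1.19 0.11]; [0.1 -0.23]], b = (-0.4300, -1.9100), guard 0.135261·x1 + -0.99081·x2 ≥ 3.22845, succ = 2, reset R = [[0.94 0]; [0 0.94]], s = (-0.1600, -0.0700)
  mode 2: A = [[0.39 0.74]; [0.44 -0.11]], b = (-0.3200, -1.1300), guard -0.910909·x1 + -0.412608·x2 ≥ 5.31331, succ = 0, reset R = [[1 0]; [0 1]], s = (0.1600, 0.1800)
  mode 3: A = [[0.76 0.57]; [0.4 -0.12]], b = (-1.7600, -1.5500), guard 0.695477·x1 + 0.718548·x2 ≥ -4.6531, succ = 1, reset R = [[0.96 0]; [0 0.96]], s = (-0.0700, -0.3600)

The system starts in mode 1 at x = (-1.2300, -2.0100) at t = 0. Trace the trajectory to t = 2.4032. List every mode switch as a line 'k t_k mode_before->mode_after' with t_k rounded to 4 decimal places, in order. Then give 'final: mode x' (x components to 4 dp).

Mode 1: guard c·x = 3.2285 hit at Δt = 0.9838 (t = 0.9838), x⁻ = (-0.8123, -3.3693) → reset → x⁺ = (-0.9236, -3.2371), jump to mode 2
Mode 2: guard c·x = 5.3133 hit at Δt = 0.7224 (t = 1.7062), x⁻ = (-3.8099, -4.4663) → reset → x⁺ = (-3.6499, -4.2863), jump to mode 0
Mode 0: flow for 0.6970 to horizon, guard not reached → x = (-6.7785, -4.0040)

1 0.9838 1->2
2 1.7062 2->0
final: 0 -6.7785 -4.0040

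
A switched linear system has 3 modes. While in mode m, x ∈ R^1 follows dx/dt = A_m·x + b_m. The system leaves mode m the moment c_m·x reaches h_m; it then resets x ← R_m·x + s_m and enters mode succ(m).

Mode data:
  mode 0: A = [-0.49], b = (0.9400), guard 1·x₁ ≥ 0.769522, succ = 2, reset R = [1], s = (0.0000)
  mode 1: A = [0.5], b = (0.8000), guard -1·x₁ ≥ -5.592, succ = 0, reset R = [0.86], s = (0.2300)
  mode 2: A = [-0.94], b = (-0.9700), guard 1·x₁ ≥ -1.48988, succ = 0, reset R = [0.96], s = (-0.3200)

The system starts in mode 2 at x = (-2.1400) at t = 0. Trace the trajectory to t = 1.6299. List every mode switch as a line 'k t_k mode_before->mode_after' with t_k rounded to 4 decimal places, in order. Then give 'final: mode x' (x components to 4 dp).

1 0.9400 2->0
final: 0 -0.6980

Mode 2: guard c·x = -1.4899 hit at Δt = 0.9400 (t = 0.9400), x⁻ = (-1.4899) → reset → x⁺ = (-1.7503), jump to mode 0
Mode 0: flow for 0.6899 to horizon, guard not reached → x = (-0.6980)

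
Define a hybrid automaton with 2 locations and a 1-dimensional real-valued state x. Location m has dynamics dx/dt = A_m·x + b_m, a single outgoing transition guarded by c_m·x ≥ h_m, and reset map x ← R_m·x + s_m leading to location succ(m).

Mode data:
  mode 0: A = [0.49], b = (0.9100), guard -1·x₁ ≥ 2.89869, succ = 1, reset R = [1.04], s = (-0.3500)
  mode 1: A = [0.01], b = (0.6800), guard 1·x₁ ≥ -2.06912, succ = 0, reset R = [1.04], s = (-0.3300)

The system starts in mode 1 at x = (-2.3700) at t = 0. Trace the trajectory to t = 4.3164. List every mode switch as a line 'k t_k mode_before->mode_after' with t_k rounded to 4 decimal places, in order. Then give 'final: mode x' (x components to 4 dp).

1 0.4574 1->0
2 1.5005 0->1
3 3.4850 1->0
final: 0 -2.7960

Mode 1: guard c·x = -2.0691 hit at Δt = 0.4574 (t = 0.4574), x⁻ = (-2.0691) → reset → x⁺ = (-2.4819), jump to mode 0
Mode 0: guard c·x = 2.8987 hit at Δt = 1.0431 (t = 1.5005), x⁻ = (-2.8987) → reset → x⁺ = (-3.3646), jump to mode 1
Mode 1: guard c·x = -2.0691 hit at Δt = 1.9845 (t = 3.4850), x⁻ = (-2.0691) → reset → x⁺ = (-2.4819), jump to mode 0
Mode 0: flow for 0.8314 to horizon, guard not reached → x = (-2.7960)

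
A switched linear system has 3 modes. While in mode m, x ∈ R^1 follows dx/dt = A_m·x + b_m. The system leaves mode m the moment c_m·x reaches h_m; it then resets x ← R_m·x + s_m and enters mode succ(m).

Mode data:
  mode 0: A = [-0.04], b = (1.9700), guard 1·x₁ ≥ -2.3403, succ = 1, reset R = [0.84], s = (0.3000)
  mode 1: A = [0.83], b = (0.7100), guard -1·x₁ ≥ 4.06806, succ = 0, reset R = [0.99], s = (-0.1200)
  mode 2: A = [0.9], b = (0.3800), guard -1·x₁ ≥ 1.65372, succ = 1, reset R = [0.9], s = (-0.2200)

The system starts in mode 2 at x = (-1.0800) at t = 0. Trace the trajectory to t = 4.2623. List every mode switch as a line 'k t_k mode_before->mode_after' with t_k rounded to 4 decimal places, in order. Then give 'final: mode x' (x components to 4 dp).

Mode 2: guard c·x = 1.6537 hit at Δt = 0.6968 (t = 0.6968), x⁻ = (-1.6537) → reset → x⁺ = (-1.7083), jump to mode 1
Mode 1: guard c·x = 4.0681 hit at Δt = 1.5978 (t = 2.2946), x⁻ = (-4.0681) → reset → x⁺ = (-4.1474), jump to mode 0
Mode 0: guard c·x = -2.3403 hit at Δt = 0.8607 (t = 3.1553), x⁻ = (-2.3403) → reset → x⁺ = (-1.6659), jump to mode 1
Mode 1: flow for 1.1070 to horizon, guard not reached → x = (-2.8866)

1 0.6968 2->1
2 2.2946 1->0
3 3.1553 0->1
final: 1 -2.8866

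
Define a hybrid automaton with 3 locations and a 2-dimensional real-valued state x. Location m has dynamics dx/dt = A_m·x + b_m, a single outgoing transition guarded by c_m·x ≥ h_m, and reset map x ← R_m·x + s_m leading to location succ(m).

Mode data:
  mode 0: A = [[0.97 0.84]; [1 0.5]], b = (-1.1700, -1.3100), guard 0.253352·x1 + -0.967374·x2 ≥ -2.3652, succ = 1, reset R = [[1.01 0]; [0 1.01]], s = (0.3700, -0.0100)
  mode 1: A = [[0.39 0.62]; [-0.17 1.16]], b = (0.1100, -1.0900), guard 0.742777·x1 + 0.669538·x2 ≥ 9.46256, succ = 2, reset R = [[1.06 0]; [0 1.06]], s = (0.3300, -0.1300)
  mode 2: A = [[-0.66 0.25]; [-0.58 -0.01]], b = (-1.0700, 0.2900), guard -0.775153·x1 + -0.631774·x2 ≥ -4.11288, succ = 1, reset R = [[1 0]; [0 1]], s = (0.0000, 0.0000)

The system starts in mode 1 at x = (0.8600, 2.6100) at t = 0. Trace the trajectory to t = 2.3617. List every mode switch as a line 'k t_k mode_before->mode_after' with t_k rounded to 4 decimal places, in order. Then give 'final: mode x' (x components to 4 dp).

1 1.3067 1->2
final: 2 3.7083 4.7064

Mode 1: guard c·x = 9.4626 hit at Δt = 1.3067 (t = 1.3067), x⁻ = (6.1481, 7.3123) → reset → x⁺ = (6.8470, 7.6211), jump to mode 2
Mode 2: flow for 1.0550 to horizon, guard not reached → x = (3.7083, 4.7064)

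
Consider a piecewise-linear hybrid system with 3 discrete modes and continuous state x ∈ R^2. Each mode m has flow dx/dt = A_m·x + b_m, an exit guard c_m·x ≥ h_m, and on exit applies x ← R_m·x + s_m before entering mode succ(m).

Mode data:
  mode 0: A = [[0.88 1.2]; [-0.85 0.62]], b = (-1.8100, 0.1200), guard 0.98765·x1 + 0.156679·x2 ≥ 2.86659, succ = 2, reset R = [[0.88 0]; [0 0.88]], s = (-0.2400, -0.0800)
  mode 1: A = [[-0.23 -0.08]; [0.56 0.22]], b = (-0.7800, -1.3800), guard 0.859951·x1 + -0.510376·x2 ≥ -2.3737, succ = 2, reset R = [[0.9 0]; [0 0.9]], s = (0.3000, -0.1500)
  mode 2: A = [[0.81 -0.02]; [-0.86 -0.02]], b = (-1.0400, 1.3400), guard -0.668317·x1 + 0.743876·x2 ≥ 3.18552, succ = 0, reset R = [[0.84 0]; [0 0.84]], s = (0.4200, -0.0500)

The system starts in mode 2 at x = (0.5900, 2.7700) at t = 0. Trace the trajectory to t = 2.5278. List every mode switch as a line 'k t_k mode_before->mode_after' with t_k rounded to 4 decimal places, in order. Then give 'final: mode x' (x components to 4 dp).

Mode 2: guard c·x = 3.1855 hit at Δt = 1.0177 (t = 1.0177), x⁻ = (-0.3997, 3.9232) → reset → x⁺ = (0.0843, 3.2455), jump to mode 0
Mode 0: guard c·x = 2.8666 hit at Δt = 0.5946 (t = 1.6123), x⁻ = (2.2358, 4.2022) → reset → x⁺ = (1.7275, 3.6180), jump to mode 2
Mode 2: flow for 0.9155 to horizon, guard not reached → x = (2.1202, 3.2857)

1 1.0177 2->0
2 1.6123 0->2
final: 2 2.1202 3.2857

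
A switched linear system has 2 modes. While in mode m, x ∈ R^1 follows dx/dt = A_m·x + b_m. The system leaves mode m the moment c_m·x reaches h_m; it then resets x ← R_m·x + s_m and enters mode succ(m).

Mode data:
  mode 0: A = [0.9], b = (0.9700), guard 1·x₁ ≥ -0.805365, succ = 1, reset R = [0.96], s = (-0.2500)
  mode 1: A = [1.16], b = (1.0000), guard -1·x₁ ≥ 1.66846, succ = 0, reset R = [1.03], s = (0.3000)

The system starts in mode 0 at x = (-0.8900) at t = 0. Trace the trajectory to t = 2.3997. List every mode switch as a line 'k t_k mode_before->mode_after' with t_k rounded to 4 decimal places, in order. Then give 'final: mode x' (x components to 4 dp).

1 0.4134 0->1
2 1.8019 1->0
final: 0 -1.6613

Mode 0: guard c·x = -0.8054 hit at Δt = 0.4134 (t = 0.4134), x⁻ = (-0.8054) → reset → x⁺ = (-1.0232), jump to mode 1
Mode 1: guard c·x = 1.6685 hit at Δt = 1.3885 (t = 1.8019), x⁻ = (-1.6685) → reset → x⁺ = (-1.4185), jump to mode 0
Mode 0: flow for 0.5978 to horizon, guard not reached → x = (-1.6613)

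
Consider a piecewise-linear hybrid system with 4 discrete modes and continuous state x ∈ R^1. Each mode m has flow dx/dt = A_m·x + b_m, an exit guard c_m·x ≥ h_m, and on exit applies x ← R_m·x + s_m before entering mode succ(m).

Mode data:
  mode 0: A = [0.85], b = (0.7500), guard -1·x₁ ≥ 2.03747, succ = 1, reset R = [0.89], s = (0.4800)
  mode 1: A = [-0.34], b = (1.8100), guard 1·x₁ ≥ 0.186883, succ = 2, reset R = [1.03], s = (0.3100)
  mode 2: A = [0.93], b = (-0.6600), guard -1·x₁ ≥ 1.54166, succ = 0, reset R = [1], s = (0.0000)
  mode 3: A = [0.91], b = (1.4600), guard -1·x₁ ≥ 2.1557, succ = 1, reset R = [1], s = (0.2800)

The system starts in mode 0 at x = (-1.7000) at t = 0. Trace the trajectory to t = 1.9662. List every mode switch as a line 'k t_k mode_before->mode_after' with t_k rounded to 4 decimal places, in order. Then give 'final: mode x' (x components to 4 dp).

Mode 0: guard c·x = 2.0375 hit at Δt = 0.4065 (t = 0.4065), x⁻ = (-2.0375) → reset → x⁺ = (-1.3333), jump to mode 1
Mode 1: guard c·x = 0.1869 hit at Δt = 0.7625 (t = 1.1690), x⁻ = (0.1869) → reset → x⁺ = (0.5025), jump to mode 2
Mode 2: flow for 0.7972 to horizon, guard not reached → x = (0.2748)

1 0.4065 0->1
2 1.1690 1->2
final: 2 0.2748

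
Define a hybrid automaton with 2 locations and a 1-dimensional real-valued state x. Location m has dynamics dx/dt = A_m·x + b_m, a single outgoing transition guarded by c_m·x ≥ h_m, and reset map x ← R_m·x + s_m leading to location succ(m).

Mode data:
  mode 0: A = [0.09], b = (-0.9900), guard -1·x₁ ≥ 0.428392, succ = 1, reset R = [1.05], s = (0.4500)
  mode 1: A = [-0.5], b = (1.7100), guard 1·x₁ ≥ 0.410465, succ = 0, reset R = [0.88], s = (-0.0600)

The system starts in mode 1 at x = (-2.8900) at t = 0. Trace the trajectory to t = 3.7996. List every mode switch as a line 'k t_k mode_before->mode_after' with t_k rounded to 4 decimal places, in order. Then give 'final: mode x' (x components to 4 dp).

Mode 1: guard c·x = 0.4105 hit at Δt = 1.4807 (t = 1.4807), x⁻ = (0.4105) → reset → x⁺ = (0.3012), jump to mode 0
Mode 0: guard c·x = 0.4284 hit at Δt = 0.7330 (t = 2.2137), x⁻ = (-0.4284) → reset → x⁺ = (0.0002), jump to mode 1
Mode 1: guard c·x = 0.4105 hit at Δt = 0.2556 (t = 2.4693), x⁻ = (0.4105) → reset → x⁺ = (0.3012), jump to mode 0
Mode 0: guard c·x = 0.4284 hit at Δt = 0.7330 (t = 3.2023), x⁻ = (-0.4284) → reset → x⁺ = (0.0002), jump to mode 1
Mode 1: guard c·x = 0.4105 hit at Δt = 0.2556 (t = 3.4579), x⁻ = (0.4105) → reset → x⁺ = (0.3012), jump to mode 0
Mode 0: flow for 0.3417 to horizon, guard not reached → x = (-0.0329)

1 1.4807 1->0
2 2.2137 0->1
3 2.4693 1->0
4 3.2023 0->1
5 3.4579 1->0
final: 0 -0.0329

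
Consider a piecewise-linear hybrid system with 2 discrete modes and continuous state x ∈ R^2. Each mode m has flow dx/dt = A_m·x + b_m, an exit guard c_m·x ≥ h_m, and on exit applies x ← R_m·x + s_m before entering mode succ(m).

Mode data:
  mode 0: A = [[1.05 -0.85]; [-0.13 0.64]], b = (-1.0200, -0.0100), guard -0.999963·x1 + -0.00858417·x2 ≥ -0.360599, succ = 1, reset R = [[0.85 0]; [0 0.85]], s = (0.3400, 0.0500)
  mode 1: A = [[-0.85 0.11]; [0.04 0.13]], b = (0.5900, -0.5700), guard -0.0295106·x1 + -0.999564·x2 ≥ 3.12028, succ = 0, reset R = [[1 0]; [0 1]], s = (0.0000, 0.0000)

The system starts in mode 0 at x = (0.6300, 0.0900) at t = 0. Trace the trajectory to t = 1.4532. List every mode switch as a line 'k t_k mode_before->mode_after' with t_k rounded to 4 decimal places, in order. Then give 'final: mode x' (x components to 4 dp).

Mode 0: guard c·x = -0.3606 hit at Δt = 0.4825 (t = 0.4825), x⁻ = (0.3599, 0.0792) → reset → x⁺ = (0.6459, 0.1173), jump to mode 1
Mode 1: flow for 0.9707 to horizon, guard not reached → x = (0.6594, -0.4294)

1 0.4825 0->1
final: 1 0.6594 -0.4294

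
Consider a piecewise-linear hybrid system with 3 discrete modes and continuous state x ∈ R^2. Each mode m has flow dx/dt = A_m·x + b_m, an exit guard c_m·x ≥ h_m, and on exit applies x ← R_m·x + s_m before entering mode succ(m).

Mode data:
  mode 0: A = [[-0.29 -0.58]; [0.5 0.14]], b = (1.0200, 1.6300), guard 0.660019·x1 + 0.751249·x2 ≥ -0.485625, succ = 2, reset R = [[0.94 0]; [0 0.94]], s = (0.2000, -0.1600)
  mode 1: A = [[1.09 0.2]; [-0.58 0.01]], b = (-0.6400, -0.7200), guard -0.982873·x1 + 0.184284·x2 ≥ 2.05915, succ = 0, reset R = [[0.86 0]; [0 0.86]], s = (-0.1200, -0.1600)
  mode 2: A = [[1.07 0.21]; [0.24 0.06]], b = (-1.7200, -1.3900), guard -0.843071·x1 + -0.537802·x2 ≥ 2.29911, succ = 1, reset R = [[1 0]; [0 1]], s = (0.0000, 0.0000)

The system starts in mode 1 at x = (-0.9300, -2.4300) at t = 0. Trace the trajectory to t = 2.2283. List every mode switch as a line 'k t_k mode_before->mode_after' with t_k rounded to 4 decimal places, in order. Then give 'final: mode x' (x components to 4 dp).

Mode 1: guard c·x = 2.0591 hit at Δt = 0.5470 (t = 0.5470), x⁻ = (-2.5287, -2.3131) → reset → x⁺ = (-2.2947, -2.1493), jump to mode 0
Mode 0: guard c·x = -0.4856 hit at Δt = 1.1887 (t = 1.7357), x⁻ = (0.3796, -0.9799) → reset → x⁺ = (0.5568, -1.0811), jump to mode 2
Mode 2: flow for 0.4926 to horizon, guard not reached → x = (-0.3623, -1.7910)

1 0.5470 1->0
2 1.7357 0->2
final: 2 -0.3623 -1.7910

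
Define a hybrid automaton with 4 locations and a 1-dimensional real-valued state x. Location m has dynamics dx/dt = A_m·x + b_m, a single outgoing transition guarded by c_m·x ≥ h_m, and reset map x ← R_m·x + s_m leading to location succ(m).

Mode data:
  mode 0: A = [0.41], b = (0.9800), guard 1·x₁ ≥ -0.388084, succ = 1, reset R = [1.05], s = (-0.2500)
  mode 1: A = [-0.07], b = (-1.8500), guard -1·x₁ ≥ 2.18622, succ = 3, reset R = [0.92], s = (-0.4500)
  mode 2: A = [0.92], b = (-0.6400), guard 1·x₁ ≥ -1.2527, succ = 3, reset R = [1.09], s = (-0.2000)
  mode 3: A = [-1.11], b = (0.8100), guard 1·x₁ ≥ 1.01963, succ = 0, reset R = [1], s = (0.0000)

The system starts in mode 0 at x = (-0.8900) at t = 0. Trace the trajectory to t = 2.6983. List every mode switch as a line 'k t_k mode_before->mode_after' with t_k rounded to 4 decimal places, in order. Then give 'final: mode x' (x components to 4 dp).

Mode 0: guard c·x = -0.3881 hit at Δt = 0.7039 (t = 0.7039), x⁻ = (-0.3881) → reset → x⁺ = (-0.6575), jump to mode 1
Mode 1: guard c·x = 2.1862 hit at Δt = 0.8736 (t = 1.5775), x⁻ = (-2.1862) → reset → x⁺ = (-2.4613), jump to mode 3
Mode 3: flow for 1.1208 to horizon, guard not reached → x = (-0.1899)

1 0.7039 0->1
2 1.5775 1->3
final: 3 -0.1899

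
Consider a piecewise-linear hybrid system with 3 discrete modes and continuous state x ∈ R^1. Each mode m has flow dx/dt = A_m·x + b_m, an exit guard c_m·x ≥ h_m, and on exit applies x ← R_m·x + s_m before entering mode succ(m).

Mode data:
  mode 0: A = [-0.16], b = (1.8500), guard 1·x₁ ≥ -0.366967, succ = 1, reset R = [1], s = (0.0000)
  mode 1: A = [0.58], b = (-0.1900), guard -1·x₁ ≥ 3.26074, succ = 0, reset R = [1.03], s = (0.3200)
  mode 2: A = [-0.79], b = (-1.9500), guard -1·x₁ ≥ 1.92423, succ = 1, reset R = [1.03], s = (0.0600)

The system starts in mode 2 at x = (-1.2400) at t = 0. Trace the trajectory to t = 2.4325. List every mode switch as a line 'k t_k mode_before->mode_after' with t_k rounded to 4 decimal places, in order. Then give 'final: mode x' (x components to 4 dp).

1 1.0307 2->1
2 1.8358 1->0
final: 0 -1.7090

Mode 2: guard c·x = 1.9242 hit at Δt = 1.0307 (t = 1.0307), x⁻ = (-1.9242) → reset → x⁺ = (-1.9220), jump to mode 1
Mode 1: guard c·x = 3.2607 hit at Δt = 0.8051 (t = 1.8358), x⁻ = (-3.2607) → reset → x⁺ = (-3.0386), jump to mode 0
Mode 0: flow for 0.5967 to horizon, guard not reached → x = (-1.7090)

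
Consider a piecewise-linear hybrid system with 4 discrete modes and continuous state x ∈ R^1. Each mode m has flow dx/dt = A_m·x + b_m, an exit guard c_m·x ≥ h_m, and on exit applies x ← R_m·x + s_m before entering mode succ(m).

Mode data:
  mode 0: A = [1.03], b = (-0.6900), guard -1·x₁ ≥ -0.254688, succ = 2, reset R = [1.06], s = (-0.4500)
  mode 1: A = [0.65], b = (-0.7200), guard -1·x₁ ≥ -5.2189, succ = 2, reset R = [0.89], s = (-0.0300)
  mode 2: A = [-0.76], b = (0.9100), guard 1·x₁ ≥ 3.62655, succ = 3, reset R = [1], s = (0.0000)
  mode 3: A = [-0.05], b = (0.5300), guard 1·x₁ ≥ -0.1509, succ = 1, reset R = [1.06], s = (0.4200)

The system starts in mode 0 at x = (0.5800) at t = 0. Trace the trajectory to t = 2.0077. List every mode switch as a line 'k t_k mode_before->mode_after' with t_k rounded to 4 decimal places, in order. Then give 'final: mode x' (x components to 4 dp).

1 1.4855 0->2
final: 2 0.2712

Mode 0: guard c·x = -0.2547 hit at Δt = 1.4855 (t = 1.4855), x⁻ = (0.2547) → reset → x⁺ = (-0.1800), jump to mode 2
Mode 2: flow for 0.5222 to horizon, guard not reached → x = (0.2712)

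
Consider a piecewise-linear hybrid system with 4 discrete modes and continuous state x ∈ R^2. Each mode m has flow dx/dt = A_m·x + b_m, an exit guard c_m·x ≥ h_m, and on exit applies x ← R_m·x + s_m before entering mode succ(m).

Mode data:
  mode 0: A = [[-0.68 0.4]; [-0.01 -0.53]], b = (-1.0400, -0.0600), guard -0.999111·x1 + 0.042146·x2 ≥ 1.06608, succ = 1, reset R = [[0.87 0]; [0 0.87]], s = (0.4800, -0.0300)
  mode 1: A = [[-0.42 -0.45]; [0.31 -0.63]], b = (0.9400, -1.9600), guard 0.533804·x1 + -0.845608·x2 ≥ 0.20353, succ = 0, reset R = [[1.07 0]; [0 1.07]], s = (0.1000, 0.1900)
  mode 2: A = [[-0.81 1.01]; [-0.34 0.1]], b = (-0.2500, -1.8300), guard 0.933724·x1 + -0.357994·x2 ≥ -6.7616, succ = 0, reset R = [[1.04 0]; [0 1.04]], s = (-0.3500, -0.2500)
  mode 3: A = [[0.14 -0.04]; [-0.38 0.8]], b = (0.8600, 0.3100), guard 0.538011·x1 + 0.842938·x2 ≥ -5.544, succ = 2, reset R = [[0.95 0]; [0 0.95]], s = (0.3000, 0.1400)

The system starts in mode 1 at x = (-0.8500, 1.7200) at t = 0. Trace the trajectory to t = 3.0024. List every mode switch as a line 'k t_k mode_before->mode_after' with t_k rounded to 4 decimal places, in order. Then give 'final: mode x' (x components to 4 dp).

Mode 1: guard c·x = 0.2035 hit at Δt = 0.8151 (t = 0.8151), x⁻ = (-0.1228, -0.3182) → reset → x⁺ = (-0.0314, -0.1505), jump to mode 0
Mode 0: guard c·x = 1.0661 hit at Δt = 1.5879 (t = 2.4030), x⁻ = (-1.0722, -0.1216) → reset → x⁺ = (-0.4528, -0.1358), jump to mode 1
Mode 1: guard c·x = 0.2035 hit at Δt = 0.1465 (t = 2.5495), x⁻ = (-0.2743, -0.4139) → reset → x⁺ = (-0.1935, -0.2528), jump to mode 0
Mode 0: flow for 0.4529 to horizon, guard not reached → x = (-0.5844, -0.2214)

1 0.8151 1->0
2 2.4030 0->1
3 2.5495 1->0
final: 0 -0.5844 -0.2214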